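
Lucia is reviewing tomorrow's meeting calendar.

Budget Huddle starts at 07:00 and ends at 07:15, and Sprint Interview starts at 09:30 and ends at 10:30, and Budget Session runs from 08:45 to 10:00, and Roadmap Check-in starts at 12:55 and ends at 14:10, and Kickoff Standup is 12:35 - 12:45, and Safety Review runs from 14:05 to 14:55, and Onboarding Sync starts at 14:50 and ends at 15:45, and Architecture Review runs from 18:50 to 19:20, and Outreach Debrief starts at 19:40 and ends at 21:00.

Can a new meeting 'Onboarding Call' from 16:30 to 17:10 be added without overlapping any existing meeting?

Budget Huddle: ends 07:15 at or before Onboarding Call starts 16:30 → clear.
Budget Session: ends 10:00 at or before Onboarding Call starts 16:30 → clear.
Sprint Interview: ends 10:30 at or before Onboarding Call starts 16:30 → clear.
Kickoff Standup: ends 12:45 at or before Onboarding Call starts 16:30 → clear.
Roadmap Check-in: ends 14:10 at or before Onboarding Call starts 16:30 → clear.
Safety Review: ends 14:55 at or before Onboarding Call starts 16:30 → clear.
Onboarding Sync: ends 15:45 at or before Onboarding Call starts 16:30 → clear.
Architecture Review: starts 18:50 at or after Onboarding Call ends 17:10 → clear.
Outreach Debrief: starts 19:40 at or after Onboarding Call ends 17:10 → clear.

Yes — the slot is free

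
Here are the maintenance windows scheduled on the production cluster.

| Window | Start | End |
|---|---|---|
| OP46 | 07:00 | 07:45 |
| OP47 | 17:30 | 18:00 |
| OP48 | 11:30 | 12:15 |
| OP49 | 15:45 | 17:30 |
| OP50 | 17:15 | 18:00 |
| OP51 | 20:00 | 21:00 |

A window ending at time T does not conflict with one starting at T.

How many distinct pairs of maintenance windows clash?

Sorted by start: OP46, OP48, OP49, OP50, OP47, OP51.
OP48 starts after OP46 ends — done with OP46.
OP49 starts after OP48 ends — done with OP48.
OP50 starts before OP49 ends → OP49 and OP50 overlap.
OP47 starts exactly when OP49 ends (back-to-back, no overlap) — done with OP49.
OP47 starts before OP50 ends → OP50 and OP47 overlap.
OP51 starts after OP50 ends.
OP51 starts after OP47 ends.
Overlapping pairs: OP47 & OP50, OP49 & OP50 — 2 in total.

2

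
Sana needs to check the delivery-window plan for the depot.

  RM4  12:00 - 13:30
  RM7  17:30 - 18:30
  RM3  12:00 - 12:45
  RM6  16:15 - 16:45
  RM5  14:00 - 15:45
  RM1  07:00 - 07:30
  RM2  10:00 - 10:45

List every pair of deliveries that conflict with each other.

RM3 & RM4

Sorted by start: RM1, RM2, RM3, RM4, RM5, RM6, RM7.
RM2 starts after RM1 ends, so nothing later overlaps RM1 either.
RM3 starts after RM2 ends, so nothing later overlaps RM2 either.
RM4 starts before RM3 ends → RM3 and RM4 overlap.
RM5 starts after RM3 ends, so nothing later overlaps RM3 either.
RM5 starts after RM4 ends, so nothing later overlaps RM4 either.
RM6 starts after RM5 ends, so nothing later overlaps RM5 either.
RM7 starts after RM6 ends.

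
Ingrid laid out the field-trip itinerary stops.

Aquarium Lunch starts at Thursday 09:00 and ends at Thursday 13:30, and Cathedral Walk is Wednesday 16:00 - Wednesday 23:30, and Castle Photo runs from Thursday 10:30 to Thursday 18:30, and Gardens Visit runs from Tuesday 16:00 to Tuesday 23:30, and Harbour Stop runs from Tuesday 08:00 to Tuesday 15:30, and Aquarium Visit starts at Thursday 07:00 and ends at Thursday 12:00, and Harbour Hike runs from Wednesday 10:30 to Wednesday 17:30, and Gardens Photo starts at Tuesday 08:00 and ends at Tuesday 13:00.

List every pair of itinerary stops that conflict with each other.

Check each pair: they overlap iff neither finishes before the other starts.
Sorted by start: Harbour Stop, Gardens Photo, Gardens Visit, Harbour Hike, Cathedral Walk, Aquarium Visit, Aquarium Lunch, Castle Photo.
Gardens Photo starts before Harbour Stop ends → Harbour Stop and Gardens Photo overlap.
Gardens Visit starts after Harbour Stop ends — done with Harbour Stop.
Gardens Visit starts after Gardens Photo ends — done with Gardens Photo.
Harbour Hike starts after Gardens Visit ends — done with Gardens Visit.
Cathedral Walk starts before Harbour Hike ends → Harbour Hike and Cathedral Walk overlap.
Aquarium Visit starts after Harbour Hike ends — done with Harbour Hike.
Aquarium Visit starts after Cathedral Walk ends — done with Cathedral Walk.
Aquarium Lunch starts before Aquarium Visit ends → Aquarium Visit and Aquarium Lunch overlap.
Castle Photo starts before Aquarium Visit ends → Aquarium Visit and Castle Photo overlap.
Castle Photo starts before Aquarium Lunch ends → Aquarium Lunch and Castle Photo overlap.

Aquarium Lunch & Aquarium Visit, Aquarium Lunch & Castle Photo, Aquarium Visit & Castle Photo, Cathedral Walk & Harbour Hike, Gardens Photo & Harbour Stop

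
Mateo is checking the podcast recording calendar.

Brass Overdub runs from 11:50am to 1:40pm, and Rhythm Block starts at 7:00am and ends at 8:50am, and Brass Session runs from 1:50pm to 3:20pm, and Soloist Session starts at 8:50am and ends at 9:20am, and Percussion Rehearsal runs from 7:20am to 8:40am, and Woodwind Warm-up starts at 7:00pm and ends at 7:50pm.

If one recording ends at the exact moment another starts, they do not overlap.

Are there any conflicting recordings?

Yes

Sorted by start: Rhythm Block, Percussion Rehearsal, Soloist Session, Brass Overdub, Brass Session, Woodwind Warm-up.
Percussion Rehearsal starts before Rhythm Block ends → Rhythm Block and Percussion Rehearsal overlap.
That's a conflict, so the schedule is not conflict-free.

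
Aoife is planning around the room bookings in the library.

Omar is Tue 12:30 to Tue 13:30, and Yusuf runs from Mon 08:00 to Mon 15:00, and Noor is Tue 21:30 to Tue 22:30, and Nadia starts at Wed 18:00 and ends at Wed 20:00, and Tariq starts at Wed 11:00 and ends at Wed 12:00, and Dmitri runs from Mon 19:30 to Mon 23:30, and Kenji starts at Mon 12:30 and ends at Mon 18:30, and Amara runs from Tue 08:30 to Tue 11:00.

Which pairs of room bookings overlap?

Two intervals overlap when each starts before the other ends.
Sorted by start: Yusuf, Kenji, Dmitri, Amara, Omar, Noor, Tariq, Nadia.
Kenji starts before Yusuf ends → Yusuf and Kenji overlap.
Dmitri starts after Yusuf ends, so Yusuf has no further overlaps.
Dmitri starts after Kenji ends, so Kenji has no further overlaps.
Amara starts after Dmitri ends, so Dmitri has no further overlaps.
Omar starts after Amara ends, so Amara has no further overlaps.
Noor starts after Omar ends, so Omar has no further overlaps.
Tariq starts after Noor ends, so Noor has no further overlaps.
Nadia starts after Tariq ends.

Kenji & Yusuf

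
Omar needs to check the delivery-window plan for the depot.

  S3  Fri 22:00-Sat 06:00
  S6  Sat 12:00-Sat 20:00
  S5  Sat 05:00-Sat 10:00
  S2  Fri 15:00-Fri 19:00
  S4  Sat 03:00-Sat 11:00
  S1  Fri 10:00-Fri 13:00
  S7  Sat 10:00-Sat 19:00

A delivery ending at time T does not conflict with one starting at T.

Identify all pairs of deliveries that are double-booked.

Sorted by start: S1, S2, S3, S4, S5, S7, S6.
S2 starts after S1 ends, so S1 has no further overlaps.
S3 starts after S2 ends, so S2 has no further overlaps.
S4 starts before S3 ends → S3 and S4 overlap.
S5 starts before S3 ends → S3 and S5 overlap.
S7 starts after S3 ends, so S3 has no further overlaps.
S5 starts before S4 ends → S4 and S5 overlap.
S7 starts before S4 ends → S4 and S7 overlap.
S6 starts after S4 ends.
S7 starts exactly when S5 ends (back-to-back, no overlap), so S5 has no further overlaps.
S6 starts before S7 ends → S7 and S6 overlap.

S3 & S4, S3 & S5, S4 & S5, S4 & S7, S6 & S7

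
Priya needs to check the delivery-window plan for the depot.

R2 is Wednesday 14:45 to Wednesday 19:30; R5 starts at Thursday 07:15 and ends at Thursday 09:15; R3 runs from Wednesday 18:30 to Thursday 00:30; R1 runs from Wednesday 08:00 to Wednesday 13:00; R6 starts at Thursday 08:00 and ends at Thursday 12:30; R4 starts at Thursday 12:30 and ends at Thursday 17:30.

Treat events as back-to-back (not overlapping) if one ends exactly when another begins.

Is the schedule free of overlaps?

Two intervals overlap when each starts before the other ends.
Sorted by start: R1, R2, R3, R5, R6, R4.
R2 starts after R1 ends, so R1 has no further overlaps.
R3 starts before R2 ends → R2 and R3 overlap.
That's a conflict, so the schedule is not conflict-free.

No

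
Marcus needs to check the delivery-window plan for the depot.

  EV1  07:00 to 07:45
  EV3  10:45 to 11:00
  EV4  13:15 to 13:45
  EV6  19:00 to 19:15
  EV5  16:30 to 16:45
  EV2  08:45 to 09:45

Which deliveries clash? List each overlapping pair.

no conflicts

Check each pair: they overlap iff neither finishes before the other starts.
Sorted by start: EV1, EV2, EV3, EV4, EV5, EV6.
EV2 starts after EV1 ends — done with EV1.
EV3 starts after EV2 ends — done with EV2.
EV4 starts after EV3 ends — done with EV3.
EV5 starts after EV4 ends — done with EV4.
EV6 starts after EV5 ends.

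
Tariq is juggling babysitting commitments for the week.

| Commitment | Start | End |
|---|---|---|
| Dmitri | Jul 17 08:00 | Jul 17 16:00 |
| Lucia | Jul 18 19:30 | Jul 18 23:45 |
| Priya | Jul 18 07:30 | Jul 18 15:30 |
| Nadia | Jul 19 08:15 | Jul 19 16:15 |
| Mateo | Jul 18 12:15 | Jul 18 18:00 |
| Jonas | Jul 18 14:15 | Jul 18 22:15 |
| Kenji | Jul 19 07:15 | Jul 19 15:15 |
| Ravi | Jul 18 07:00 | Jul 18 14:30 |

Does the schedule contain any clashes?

Sorted by start: Dmitri, Ravi, Priya, Mateo, Jonas, Lucia, Kenji, Nadia.
Ravi starts after Dmitri ends; Dmitri is clear from here.
Priya starts before Ravi ends → Ravi and Priya overlap.
That's a conflict, so the schedule is not conflict-free.

Yes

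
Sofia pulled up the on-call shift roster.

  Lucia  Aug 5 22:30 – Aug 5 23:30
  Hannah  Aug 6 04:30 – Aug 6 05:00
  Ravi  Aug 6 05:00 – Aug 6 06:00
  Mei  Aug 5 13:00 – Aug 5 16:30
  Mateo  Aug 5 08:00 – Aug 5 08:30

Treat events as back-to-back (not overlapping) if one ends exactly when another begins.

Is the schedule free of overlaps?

Check each pair: they overlap iff neither finishes before the other starts.
Sorted by start: Mateo, Mei, Lucia, Hannah, Ravi.
Mei starts after Mateo ends, so Mateo has no further overlaps.
Lucia starts after Mei ends, so Mei has no further overlaps.
Hannah starts after Lucia ends, so Lucia has no further overlaps.
Ravi starts exactly when Hannah ends (back-to-back, no overlap).
Every pair is clear; the schedule has no overlaps.

Yes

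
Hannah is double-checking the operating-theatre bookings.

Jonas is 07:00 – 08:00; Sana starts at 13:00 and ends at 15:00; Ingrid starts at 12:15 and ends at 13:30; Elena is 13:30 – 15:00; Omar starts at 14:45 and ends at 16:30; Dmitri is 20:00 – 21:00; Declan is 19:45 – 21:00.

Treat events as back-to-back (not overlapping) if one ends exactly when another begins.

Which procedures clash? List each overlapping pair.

Declan & Dmitri, Elena & Omar, Elena & Sana, Ingrid & Sana, Omar & Sana

Sorted by start: Jonas, Ingrid, Sana, Elena, Omar, Declan, Dmitri.
Ingrid starts after Jonas ends — done with Jonas.
Sana starts before Ingrid ends → Ingrid and Sana overlap.
Elena starts exactly when Ingrid ends (back-to-back, no overlap) — done with Ingrid.
Elena starts before Sana ends → Sana and Elena overlap.
Omar starts before Sana ends → Sana and Omar overlap.
Declan starts after Sana ends — done with Sana.
Omar starts before Elena ends → Elena and Omar overlap.
Declan starts after Elena ends — done with Elena.
Declan starts after Omar ends — done with Omar.
Dmitri starts before Declan ends → Declan and Dmitri overlap.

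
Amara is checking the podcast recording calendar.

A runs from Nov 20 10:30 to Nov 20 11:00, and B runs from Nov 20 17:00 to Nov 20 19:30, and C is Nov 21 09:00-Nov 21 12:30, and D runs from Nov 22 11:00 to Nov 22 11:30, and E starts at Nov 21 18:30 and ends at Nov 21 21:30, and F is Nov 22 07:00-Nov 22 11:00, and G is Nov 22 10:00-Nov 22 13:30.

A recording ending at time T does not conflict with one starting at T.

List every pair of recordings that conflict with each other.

Sorted by start: A, B, C, E, F, G, D.
B starts after A ends, so A has no further overlaps.
C starts after B ends, so B has no further overlaps.
E starts after C ends, so C has no further overlaps.
F starts after E ends, so E has no further overlaps.
G starts before F ends → F and G overlap.
D starts exactly when F ends (back-to-back, no overlap).
D starts before G ends → G and D overlap.

D & G, F & G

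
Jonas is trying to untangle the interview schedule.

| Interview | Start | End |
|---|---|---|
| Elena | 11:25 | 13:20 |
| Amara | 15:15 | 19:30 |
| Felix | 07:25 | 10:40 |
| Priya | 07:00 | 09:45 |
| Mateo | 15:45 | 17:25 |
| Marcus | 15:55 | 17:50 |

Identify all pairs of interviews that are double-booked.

Sorted by start: Priya, Felix, Elena, Amara, Mateo, Marcus.
Felix starts before Priya ends → Priya and Felix overlap.
Elena starts after Priya ends — done with Priya.
Elena starts after Felix ends — done with Felix.
Amara starts after Elena ends — done with Elena.
Mateo starts before Amara ends → Amara and Mateo overlap.
Marcus starts before Amara ends → Amara and Marcus overlap.
Marcus starts before Mateo ends → Mateo and Marcus overlap.

Amara & Marcus, Amara & Mateo, Felix & Priya, Marcus & Mateo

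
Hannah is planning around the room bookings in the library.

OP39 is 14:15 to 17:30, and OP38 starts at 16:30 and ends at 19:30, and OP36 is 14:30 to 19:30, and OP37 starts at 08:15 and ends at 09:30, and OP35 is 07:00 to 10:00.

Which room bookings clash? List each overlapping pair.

Sorted by start: OP35, OP37, OP39, OP36, OP38.
OP37 starts before OP35 ends → OP35 and OP37 overlap.
OP39 starts after OP35 ends, so OP35 has no further overlaps.
OP39 starts after OP37 ends, so OP37 has no further overlaps.
OP36 starts before OP39 ends → OP39 and OP36 overlap.
OP38 starts before OP39 ends → OP39 and OP38 overlap.
OP38 starts before OP36 ends → OP36 and OP38 overlap.

OP35 & OP37, OP36 & OP38, OP36 & OP39, OP38 & OP39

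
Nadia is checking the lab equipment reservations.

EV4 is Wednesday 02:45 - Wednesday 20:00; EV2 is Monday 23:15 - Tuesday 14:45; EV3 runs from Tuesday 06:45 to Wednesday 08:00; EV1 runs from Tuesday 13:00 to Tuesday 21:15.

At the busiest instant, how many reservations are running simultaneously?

3

Sweep the timeline, counting +1 at each start and −1 at each end (ends before starts at a tie):
Monday 23:15 start EV2 → 1
Tuesday 06:45 start EV3 → 2
Tuesday 13:00 start EV1 → 3
Tuesday 14:45 end EV2 → 2
Tuesday 21:15 end EV1 → 1
Wednesday 02:45 start EV4 → 2
Wednesday 08:00 end EV3 → 1
Wednesday 20:00 end EV4 → 0
Peak is 3, at Tuesday 13:00 (EV1, EV2, EV3).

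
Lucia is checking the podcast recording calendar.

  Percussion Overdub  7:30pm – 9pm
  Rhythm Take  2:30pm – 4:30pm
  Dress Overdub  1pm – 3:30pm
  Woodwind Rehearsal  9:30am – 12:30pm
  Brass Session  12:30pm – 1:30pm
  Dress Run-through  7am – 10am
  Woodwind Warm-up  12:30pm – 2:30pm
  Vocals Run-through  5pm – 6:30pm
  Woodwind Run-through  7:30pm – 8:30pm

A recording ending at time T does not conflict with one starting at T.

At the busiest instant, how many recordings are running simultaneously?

Walk through starts and ends in time order (an end at T is processed before a start at T):
7am start Dress Run-through → 1
9:30am start Woodwind Rehearsal → 2
10am end Dress Run-through → 1
12:30pm end Woodwind Rehearsal → 0
12:30pm start Brass Session → 1
12:30pm start Woodwind Warm-up → 2
1pm start Dress Overdub → 3
1:30pm end Brass Session → 2
2:30pm end Woodwind Warm-up → 1
2:30pm start Rhythm Take → 2
3:30pm end Dress Overdub → 1
4:30pm end Rhythm Take → 0
5pm start Vocals Run-through → 1
6:30pm end Vocals Run-through → 0
7:30pm start Percussion Overdub → 1
7:30pm start Woodwind Run-through → 2
8:30pm end Woodwind Run-through → 1
9pm end Percussion Overdub → 0
Peak is 3, at 1pm (Brass Session, Dress Overdub, Woodwind Warm-up).

3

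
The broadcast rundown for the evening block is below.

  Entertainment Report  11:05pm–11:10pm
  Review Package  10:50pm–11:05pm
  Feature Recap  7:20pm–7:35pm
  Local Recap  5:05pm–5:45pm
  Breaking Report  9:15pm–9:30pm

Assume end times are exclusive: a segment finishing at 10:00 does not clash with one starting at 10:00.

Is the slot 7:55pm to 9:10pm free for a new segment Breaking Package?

Local Recap: ends 5:45pm at or before Breaking Package starts 7:55pm → clear.
Feature Recap: ends 7:35pm at or before Breaking Package starts 7:55pm → clear.
Breaking Report: starts 9:15pm at or after Breaking Package ends 9:10pm → clear.
Review Package: starts 10:50pm at or after Breaking Package ends 9:10pm → clear.
Entertainment Report: starts 11:05pm at or after Breaking Package ends 9:10pm → clear.

Yes — the slot is free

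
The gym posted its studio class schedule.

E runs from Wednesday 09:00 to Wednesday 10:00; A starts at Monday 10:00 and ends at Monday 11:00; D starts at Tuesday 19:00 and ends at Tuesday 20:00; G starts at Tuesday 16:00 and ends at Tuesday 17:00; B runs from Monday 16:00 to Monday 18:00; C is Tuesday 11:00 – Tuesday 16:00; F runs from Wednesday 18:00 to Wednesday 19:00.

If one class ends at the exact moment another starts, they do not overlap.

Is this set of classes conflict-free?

Check each pair: they overlap iff neither finishes before the other starts.
Sorted by start: A, B, C, G, D, E, F.
B starts after A ends — done with A.
C starts after B ends — done with B.
G starts exactly when C ends (back-to-back, no overlap) — done with C.
D starts after G ends — done with G.
E starts after D ends — done with D.
F starts after E ends.
Every pair is clear; the schedule has no overlaps.

Yes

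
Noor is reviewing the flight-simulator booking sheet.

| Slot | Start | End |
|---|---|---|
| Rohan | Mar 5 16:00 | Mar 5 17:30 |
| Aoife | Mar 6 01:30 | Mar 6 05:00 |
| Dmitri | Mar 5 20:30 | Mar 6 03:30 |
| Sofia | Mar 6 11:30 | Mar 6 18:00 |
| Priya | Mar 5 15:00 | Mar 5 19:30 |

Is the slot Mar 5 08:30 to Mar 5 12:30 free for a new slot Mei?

Priya: starts Mar 5 15:00 at or after Mei ends Mar 5 12:30 → clear.
Rohan: starts Mar 5 16:00 at or after Mei ends Mar 5 12:30 → clear.
Dmitri: starts Mar 5 20:30 at or after Mei ends Mar 5 12:30 → clear.
Aoife: starts Mar 6 01:30 at or after Mei ends Mar 5 12:30 → clear.
Sofia: starts Mar 6 11:30 at or after Mei ends Mar 5 12:30 → clear.

Yes — the slot is free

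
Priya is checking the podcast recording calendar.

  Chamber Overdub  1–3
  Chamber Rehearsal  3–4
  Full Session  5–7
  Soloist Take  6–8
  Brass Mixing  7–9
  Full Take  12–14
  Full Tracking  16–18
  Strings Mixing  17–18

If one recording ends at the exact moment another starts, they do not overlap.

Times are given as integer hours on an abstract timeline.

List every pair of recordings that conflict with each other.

Brass Mixing & Soloist Take, Full Session & Soloist Take, Full Tracking & Strings Mixing

Check each pair: they overlap iff neither finishes before the other starts.
Sorted by start: Chamber Overdub, Chamber Rehearsal, Full Session, Soloist Take, Brass Mixing, Full Take, Full Tracking, Strings Mixing.
Chamber Rehearsal starts exactly when Chamber Overdub ends (back-to-back, no overlap) — done with Chamber Overdub.
Full Session starts after Chamber Rehearsal ends — done with Chamber Rehearsal.
Soloist Take starts before Full Session ends → Full Session and Soloist Take overlap.
Brass Mixing starts exactly when Full Session ends (back-to-back, no overlap) — done with Full Session.
Brass Mixing starts before Soloist Take ends → Soloist Take and Brass Mixing overlap.
Full Take starts after Soloist Take ends — done with Soloist Take.
Full Take starts after Brass Mixing ends — done with Brass Mixing.
Full Tracking starts after Full Take ends — done with Full Take.
Strings Mixing starts before Full Tracking ends → Full Tracking and Strings Mixing overlap.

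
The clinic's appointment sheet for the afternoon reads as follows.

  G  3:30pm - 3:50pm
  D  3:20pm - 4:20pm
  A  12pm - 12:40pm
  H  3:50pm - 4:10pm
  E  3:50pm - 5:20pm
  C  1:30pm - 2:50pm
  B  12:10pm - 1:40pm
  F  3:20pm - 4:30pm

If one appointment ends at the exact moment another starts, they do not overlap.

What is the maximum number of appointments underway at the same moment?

4

Walk through starts and ends in time order (an end at T is processed before a start at T):
12pm start A → 1
12:10pm start B → 2
12:40pm end A → 1
1:30pm start C → 2
1:40pm end B → 1
2:50pm end C → 0
3:20pm start D → 1
3:20pm start F → 2
3:30pm start G → 3
3:50pm end G → 2
3:50pm start E → 3
3:50pm start H → 4
4:10pm end H → 3
4:20pm end D → 2
4:30pm end F → 1
5:20pm end E → 0
Peak is 4, at 3:50pm (D, E, F, H).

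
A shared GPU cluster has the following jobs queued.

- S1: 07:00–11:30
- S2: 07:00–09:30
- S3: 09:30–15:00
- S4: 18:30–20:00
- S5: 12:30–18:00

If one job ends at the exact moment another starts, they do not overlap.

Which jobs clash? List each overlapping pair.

Sorted by start: S1, S2, S3, S5, S4.
S2 starts before S1 ends → S1 and S2 overlap.
S3 starts before S1 ends → S1 and S3 overlap.
S5 starts after S1 ends, so nothing later overlaps S1 either.
S3 starts exactly when S2 ends (back-to-back, no overlap), so nothing later overlaps S2 either.
S5 starts before S3 ends → S3 and S5 overlap.
S4 starts after S3 ends.
S4 starts after S5 ends.

S1 & S2, S1 & S3, S3 & S5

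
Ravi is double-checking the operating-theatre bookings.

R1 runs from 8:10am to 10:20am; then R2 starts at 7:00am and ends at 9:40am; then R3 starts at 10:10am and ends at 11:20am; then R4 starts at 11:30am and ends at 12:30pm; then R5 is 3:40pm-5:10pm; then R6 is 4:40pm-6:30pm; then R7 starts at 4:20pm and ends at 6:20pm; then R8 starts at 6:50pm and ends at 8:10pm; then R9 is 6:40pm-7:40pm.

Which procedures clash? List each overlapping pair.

R1 & R2, R1 & R3, R5 & R6, R5 & R7, R6 & R7, R8 & R9

Sorted by start: R2, R1, R3, R4, R5, R7, R6, R9, R8.
R1 starts before R2 ends → R2 and R1 overlap.
R3 starts after R2 ends, so nothing later overlaps R2 either.
R3 starts before R1 ends → R1 and R3 overlap.
R4 starts after R1 ends, so nothing later overlaps R1 either.
R4 starts after R3 ends, so nothing later overlaps R3 either.
R5 starts after R4 ends, so nothing later overlaps R4 either.
R7 starts before R5 ends → R5 and R7 overlap.
R6 starts before R5 ends → R5 and R6 overlap.
R9 starts after R5 ends, so nothing later overlaps R5 either.
R6 starts before R7 ends → R7 and R6 overlap.
R9 starts after R7 ends, so nothing later overlaps R7 either.
R9 starts after R6 ends, so nothing later overlaps R6 either.
R8 starts before R9 ends → R9 and R8 overlap.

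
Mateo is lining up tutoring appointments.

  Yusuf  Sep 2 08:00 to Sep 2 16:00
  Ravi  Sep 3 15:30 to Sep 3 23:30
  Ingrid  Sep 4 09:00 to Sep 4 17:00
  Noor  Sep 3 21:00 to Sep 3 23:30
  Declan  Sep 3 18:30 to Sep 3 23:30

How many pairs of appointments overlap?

Sorted by start: Yusuf, Ravi, Declan, Noor, Ingrid.
Ravi starts after Yusuf ends, so Yusuf has no further overlaps.
Declan starts before Ravi ends → Ravi and Declan overlap.
Noor starts before Ravi ends → Ravi and Noor overlap.
Ingrid starts after Ravi ends.
Noor starts before Declan ends → Declan and Noor overlap.
Ingrid starts after Declan ends.
Ingrid starts after Noor ends.
Overlapping pairs: Declan & Noor, Declan & Ravi, Noor & Ravi — 3 in total.

3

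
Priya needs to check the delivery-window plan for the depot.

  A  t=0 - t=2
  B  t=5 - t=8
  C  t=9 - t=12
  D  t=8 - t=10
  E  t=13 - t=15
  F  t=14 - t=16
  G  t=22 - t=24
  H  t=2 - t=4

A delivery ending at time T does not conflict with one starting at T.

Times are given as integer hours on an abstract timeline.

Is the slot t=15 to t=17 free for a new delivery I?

A: ends t=2 at or before I starts t=15 → clear.
H: ends t=4 at or before I starts t=15 → clear.
B: ends t=8 at or before I starts t=15 → clear.
D: ends t=10 at or before I starts t=15 → clear.
C: ends t=12 at or before I starts t=15 → clear.
E: ends t=15 at or before I starts t=15 → clear.
F: starts t=14 before I ends t=17, and ends t=16 after I starts t=15 → overlap.
G: starts t=22 at or after I ends t=17 → clear.
I overlaps F.

No — it overlaps F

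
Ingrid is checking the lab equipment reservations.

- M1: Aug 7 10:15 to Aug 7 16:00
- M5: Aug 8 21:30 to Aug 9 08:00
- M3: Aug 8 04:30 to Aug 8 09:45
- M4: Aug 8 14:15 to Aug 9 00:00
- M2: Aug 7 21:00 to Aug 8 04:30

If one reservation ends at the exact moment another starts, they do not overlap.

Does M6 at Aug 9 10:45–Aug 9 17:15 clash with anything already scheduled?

M1: ends Aug 7 16:00 at or before M6 starts Aug 9 10:45 → clear.
M2: ends Aug 8 04:30 at or before M6 starts Aug 9 10:45 → clear.
M3: ends Aug 8 09:45 at or before M6 starts Aug 9 10:45 → clear.
M4: ends Aug 9 00:00 at or before M6 starts Aug 9 10:45 → clear.
M5: ends Aug 9 08:00 at or before M6 starts Aug 9 10:45 → clear.

No — it doesn't clash with anything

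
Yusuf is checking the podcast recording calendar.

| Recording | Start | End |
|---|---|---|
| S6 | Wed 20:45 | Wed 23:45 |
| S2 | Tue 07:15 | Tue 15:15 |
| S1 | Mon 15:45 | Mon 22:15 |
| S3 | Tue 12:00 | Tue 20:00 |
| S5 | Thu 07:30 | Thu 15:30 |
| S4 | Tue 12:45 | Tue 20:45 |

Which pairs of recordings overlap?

S2 & S3, S2 & S4, S3 & S4

Sorted by start: S1, S2, S3, S4, S6, S5.
S2 starts after S1 ends, so S1 has no further overlaps.
S3 starts before S2 ends → S2 and S3 overlap.
S4 starts before S2 ends → S2 and S4 overlap.
S6 starts after S2 ends, so S2 has no further overlaps.
S4 starts before S3 ends → S3 and S4 overlap.
S6 starts after S3 ends, so S3 has no further overlaps.
S6 starts after S4 ends, so S4 has no further overlaps.
S5 starts after S6 ends.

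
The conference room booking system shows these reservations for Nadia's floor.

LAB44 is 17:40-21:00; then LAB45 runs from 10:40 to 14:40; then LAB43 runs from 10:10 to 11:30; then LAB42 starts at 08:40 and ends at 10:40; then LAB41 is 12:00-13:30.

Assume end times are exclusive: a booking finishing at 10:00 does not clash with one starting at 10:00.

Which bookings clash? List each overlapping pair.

Check each pair: they overlap iff neither finishes before the other starts.
Sorted by start: LAB42, LAB43, LAB45, LAB41, LAB44.
LAB43 starts before LAB42 ends → LAB42 and LAB43 overlap.
LAB45 starts exactly when LAB42 ends (back-to-back, no overlap) — done with LAB42.
LAB45 starts before LAB43 ends → LAB43 and LAB45 overlap.
LAB41 starts after LAB43 ends — done with LAB43.
LAB41 starts before LAB45 ends → LAB45 and LAB41 overlap.
LAB44 starts after LAB45 ends.
LAB44 starts after LAB41 ends.

LAB41 & LAB45, LAB42 & LAB43, LAB43 & LAB45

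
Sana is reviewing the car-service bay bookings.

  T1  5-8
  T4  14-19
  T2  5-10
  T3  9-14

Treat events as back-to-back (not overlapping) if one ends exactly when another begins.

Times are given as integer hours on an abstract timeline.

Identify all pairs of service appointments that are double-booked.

Sorted by start: T1, T2, T3, T4.
T2 starts before T1 ends → T1 and T2 overlap.
T3 starts after T1 ends, so T1 has no further overlaps.
T3 starts before T2 ends → T2 and T3 overlap.
T4 starts after T2 ends.
T4 starts exactly when T3 ends (back-to-back, no overlap).

T1 & T2, T2 & T3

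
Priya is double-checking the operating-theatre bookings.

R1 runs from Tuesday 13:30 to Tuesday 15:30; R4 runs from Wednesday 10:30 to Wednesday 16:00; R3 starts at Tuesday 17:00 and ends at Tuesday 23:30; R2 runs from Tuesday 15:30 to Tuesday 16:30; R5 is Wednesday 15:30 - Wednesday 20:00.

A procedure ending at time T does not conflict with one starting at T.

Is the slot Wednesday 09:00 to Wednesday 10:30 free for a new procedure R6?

R1: ends Tuesday 15:30 at or before R6 starts Wednesday 09:00 → clear.
R2: ends Tuesday 16:30 at or before R6 starts Wednesday 09:00 → clear.
R3: ends Tuesday 23:30 at or before R6 starts Wednesday 09:00 → clear.
R4: starts Wednesday 10:30 at or after R6 ends Wednesday 10:30 → clear.
R5: starts Wednesday 15:30 at or after R6 ends Wednesday 10:30 → clear.

Yes — the slot is free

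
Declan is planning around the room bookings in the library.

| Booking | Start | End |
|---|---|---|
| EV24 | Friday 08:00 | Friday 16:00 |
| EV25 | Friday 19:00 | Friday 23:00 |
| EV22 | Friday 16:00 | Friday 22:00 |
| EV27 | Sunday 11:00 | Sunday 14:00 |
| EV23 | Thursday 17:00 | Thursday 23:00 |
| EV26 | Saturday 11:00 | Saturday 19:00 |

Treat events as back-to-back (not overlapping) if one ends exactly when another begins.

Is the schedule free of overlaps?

Sorted by start: EV23, EV24, EV22, EV25, EV26, EV27.
EV24 starts after EV23 ends; EV23 is clear from here.
EV22 starts exactly when EV24 ends (back-to-back, no overlap); EV24 is clear from here.
EV25 starts before EV22 ends → EV22 and EV25 overlap.
That's a conflict, so the schedule is not conflict-free.

No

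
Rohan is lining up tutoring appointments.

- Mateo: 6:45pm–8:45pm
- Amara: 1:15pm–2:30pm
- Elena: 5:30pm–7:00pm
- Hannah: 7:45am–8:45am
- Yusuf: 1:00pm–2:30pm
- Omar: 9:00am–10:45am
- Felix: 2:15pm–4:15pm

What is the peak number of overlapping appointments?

Walk through starts and ends in time order (an end at T is processed before a start at T):
7:45am start Hannah → 1
8:45am end Hannah → 0
9:00am start Omar → 1
10:45am end Omar → 0
1:00pm start Yusuf → 1
1:15pm start Amara → 2
2:15pm start Felix → 3
2:30pm end Amara → 2
2:30pm end Yusuf → 1
4:15pm end Felix → 0
5:30pm start Elena → 1
6:45pm start Mateo → 2
7:00pm end Elena → 1
8:45pm end Mateo → 0
Peak is 3, at 2:15pm (Amara, Felix, Yusuf).

3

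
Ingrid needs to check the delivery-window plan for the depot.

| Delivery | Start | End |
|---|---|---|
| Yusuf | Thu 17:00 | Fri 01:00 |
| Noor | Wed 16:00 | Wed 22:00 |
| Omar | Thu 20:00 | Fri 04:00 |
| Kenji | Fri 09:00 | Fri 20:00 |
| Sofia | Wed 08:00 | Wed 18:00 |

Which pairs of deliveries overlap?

Sorted by start: Sofia, Noor, Yusuf, Omar, Kenji.
Noor starts before Sofia ends → Sofia and Noor overlap.
Yusuf starts after Sofia ends; Sofia is clear from here.
Yusuf starts after Noor ends; Noor is clear from here.
Omar starts before Yusuf ends → Yusuf and Omar overlap.
Kenji starts after Yusuf ends.
Kenji starts after Omar ends.

Noor & Sofia, Omar & Yusuf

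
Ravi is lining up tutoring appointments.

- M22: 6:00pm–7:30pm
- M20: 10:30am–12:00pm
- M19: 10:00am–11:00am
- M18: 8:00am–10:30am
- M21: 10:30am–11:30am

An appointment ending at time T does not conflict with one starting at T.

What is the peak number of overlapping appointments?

Sweep the timeline, counting +1 at each start and −1 at each end (ends before starts at a tie):
8:00am start M18 → 1
10:00am start M19 → 2
10:30am end M18 → 1
10:30am start M20 → 2
10:30am start M21 → 3
11:00am end M19 → 2
11:30am end M21 → 1
12:00pm end M20 → 0
6:00pm start M22 → 1
7:30pm end M22 → 0
Peak is 3, at 10:30am (M19, M20, M21).

3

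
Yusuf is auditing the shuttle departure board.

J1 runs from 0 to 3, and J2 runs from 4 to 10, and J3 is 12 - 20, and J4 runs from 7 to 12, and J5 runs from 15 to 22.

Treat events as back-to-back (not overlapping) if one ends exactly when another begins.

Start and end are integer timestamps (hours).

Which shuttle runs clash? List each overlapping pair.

J2 & J4, J3 & J5

Check each pair: they overlap iff neither finishes before the other starts.
Sorted by start: J1, J2, J4, J3, J5.
J2 starts after J1 ends, so J1 has no further overlaps.
J4 starts before J2 ends → J2 and J4 overlap.
J3 starts after J2 ends, so J2 has no further overlaps.
J3 starts exactly when J4 ends (back-to-back, no overlap), so J4 has no further overlaps.
J5 starts before J3 ends → J3 and J5 overlap.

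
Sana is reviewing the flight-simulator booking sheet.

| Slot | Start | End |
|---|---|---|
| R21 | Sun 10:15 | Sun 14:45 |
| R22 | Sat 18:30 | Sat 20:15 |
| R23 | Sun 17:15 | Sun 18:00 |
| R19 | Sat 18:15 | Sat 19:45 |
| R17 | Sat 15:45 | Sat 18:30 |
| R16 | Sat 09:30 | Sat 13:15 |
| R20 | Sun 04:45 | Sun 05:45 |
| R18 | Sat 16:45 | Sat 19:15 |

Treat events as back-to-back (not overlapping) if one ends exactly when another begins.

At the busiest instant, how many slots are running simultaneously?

3

Sweep the timeline, counting +1 at each start and −1 at each end (ends before starts at a tie):
Sat 09:30 start R16 → 1
Sat 13:15 end R16 → 0
Sat 15:45 start R17 → 1
Sat 16:45 start R18 → 2
Sat 18:15 start R19 → 3
Sat 18:30 end R17 → 2
Sat 18:30 start R22 → 3
Sat 19:15 end R18 → 2
Sat 19:45 end R19 → 1
Sat 20:15 end R22 → 0
Sun 04:45 start R20 → 1
Sun 05:45 end R20 → 0
Sun 10:15 start R21 → 1
Sun 14:45 end R21 → 0
Sun 17:15 start R23 → 1
Sun 18:00 end R23 → 0
Peak is 3, at Sat 18:15 (R17, R18, R19).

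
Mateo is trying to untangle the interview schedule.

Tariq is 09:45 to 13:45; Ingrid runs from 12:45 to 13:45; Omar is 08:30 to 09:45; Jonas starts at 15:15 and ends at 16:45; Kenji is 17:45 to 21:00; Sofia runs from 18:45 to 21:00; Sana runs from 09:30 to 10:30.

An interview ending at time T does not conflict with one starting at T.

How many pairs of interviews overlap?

4

Check each pair: they overlap iff neither finishes before the other starts.
Sorted by start: Omar, Sana, Tariq, Ingrid, Jonas, Kenji, Sofia.
Sana starts before Omar ends → Omar and Sana overlap.
Tariq starts exactly when Omar ends (back-to-back, no overlap), so Omar has no further overlaps.
Tariq starts before Sana ends → Sana and Tariq overlap.
Ingrid starts after Sana ends, so Sana has no further overlaps.
Ingrid starts before Tariq ends → Tariq and Ingrid overlap.
Jonas starts after Tariq ends, so Tariq has no further overlaps.
Jonas starts after Ingrid ends, so Ingrid has no further overlaps.
Kenji starts after Jonas ends, so Jonas has no further overlaps.
Sofia starts before Kenji ends → Kenji and Sofia overlap.
Overlapping pairs: Ingrid & Tariq, Kenji & Sofia, Omar & Sana, Sana & Tariq — 4 in total.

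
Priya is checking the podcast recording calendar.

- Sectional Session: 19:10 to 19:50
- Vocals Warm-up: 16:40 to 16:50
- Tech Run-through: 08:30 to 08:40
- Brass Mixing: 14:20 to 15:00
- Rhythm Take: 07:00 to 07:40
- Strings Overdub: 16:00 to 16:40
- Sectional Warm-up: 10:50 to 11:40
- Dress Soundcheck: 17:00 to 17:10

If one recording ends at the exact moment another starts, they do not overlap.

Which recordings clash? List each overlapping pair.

Sorted by start: Rhythm Take, Tech Run-through, Sectional Warm-up, Brass Mixing, Strings Overdub, Vocals Warm-up, Dress Soundcheck, Sectional Session.
Tech Run-through starts after Rhythm Take ends, so Rhythm Take has no further overlaps.
Sectional Warm-up starts after Tech Run-through ends, so Tech Run-through has no further overlaps.
Brass Mixing starts after Sectional Warm-up ends, so Sectional Warm-up has no further overlaps.
Strings Overdub starts after Brass Mixing ends, so Brass Mixing has no further overlaps.
Vocals Warm-up starts exactly when Strings Overdub ends (back-to-back, no overlap), so Strings Overdub has no further overlaps.
Dress Soundcheck starts after Vocals Warm-up ends, so Vocals Warm-up has no further overlaps.
Sectional Session starts after Dress Soundcheck ends.

none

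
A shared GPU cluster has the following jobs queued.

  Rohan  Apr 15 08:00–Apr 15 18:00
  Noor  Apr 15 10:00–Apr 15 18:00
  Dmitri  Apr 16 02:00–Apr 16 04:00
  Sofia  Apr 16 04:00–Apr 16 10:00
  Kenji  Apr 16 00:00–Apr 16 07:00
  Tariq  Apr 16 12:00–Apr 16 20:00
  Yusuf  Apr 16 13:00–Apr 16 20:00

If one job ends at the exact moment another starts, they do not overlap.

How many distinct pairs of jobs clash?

4

Check each pair: they overlap iff neither finishes before the other starts.
Sorted by start: Rohan, Noor, Kenji, Dmitri, Sofia, Tariq, Yusuf.
Noor starts before Rohan ends → Rohan and Noor overlap.
Kenji starts after Rohan ends, so nothing later overlaps Rohan either.
Kenji starts after Noor ends, so nothing later overlaps Noor either.
Dmitri starts before Kenji ends → Kenji and Dmitri overlap.
Sofia starts before Kenji ends → Kenji and Sofia overlap.
Tariq starts after Kenji ends, so nothing later overlaps Kenji either.
Sofia starts exactly when Dmitri ends (back-to-back, no overlap), so nothing later overlaps Dmitri either.
Tariq starts after Sofia ends, so nothing later overlaps Sofia either.
Yusuf starts before Tariq ends → Tariq and Yusuf overlap.
Overlapping pairs: Dmitri & Kenji, Kenji & Sofia, Noor & Rohan, Tariq & Yusuf — 4 in total.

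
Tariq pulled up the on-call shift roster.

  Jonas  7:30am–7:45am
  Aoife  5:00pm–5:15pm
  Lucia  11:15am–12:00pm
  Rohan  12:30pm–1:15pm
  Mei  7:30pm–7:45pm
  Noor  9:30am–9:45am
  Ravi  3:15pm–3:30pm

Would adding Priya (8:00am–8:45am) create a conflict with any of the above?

No — it doesn't clash with anything

Jonas: ends 7:45am at or before Priya starts 8:00am → clear.
Noor: starts 9:30am at or after Priya ends 8:45am → clear.
Lucia: starts 11:15am at or after Priya ends 8:45am → clear.
Rohan: starts 12:30pm at or after Priya ends 8:45am → clear.
Ravi: starts 3:15pm at or after Priya ends 8:45am → clear.
Aoife: starts 5:00pm at or after Priya ends 8:45am → clear.
Mei: starts 7:30pm at or after Priya ends 8:45am → clear.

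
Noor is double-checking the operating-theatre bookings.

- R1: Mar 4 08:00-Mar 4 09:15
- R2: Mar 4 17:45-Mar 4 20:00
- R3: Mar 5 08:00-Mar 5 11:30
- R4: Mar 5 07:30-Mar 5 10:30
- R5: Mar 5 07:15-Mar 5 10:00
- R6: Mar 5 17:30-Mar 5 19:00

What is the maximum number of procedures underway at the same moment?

3

Sweep the timeline, counting +1 at each start and −1 at each end (ends before starts at a tie):
Mar 4 08:00 start R1 → 1
Mar 4 09:15 end R1 → 0
Mar 4 17:45 start R2 → 1
Mar 4 20:00 end R2 → 0
Mar 5 07:15 start R5 → 1
Mar 5 07:30 start R4 → 2
Mar 5 08:00 start R3 → 3
Mar 5 10:00 end R5 → 2
Mar 5 10:30 end R4 → 1
Mar 5 11:30 end R3 → 0
Mar 5 17:30 start R6 → 1
Mar 5 19:00 end R6 → 0
Peak is 3, at Mar 5 08:00 (R3, R4, R5).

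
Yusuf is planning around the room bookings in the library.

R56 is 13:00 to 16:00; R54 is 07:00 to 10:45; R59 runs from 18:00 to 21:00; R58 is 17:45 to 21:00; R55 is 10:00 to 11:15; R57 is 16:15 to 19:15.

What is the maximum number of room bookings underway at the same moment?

Walk through starts and ends in time order (an end at T is processed before a start at T):
07:00 start R54 → 1
10:00 start R55 → 2
10:45 end R54 → 1
11:15 end R55 → 0
13:00 start R56 → 1
16:00 end R56 → 0
16:15 start R57 → 1
17:45 start R58 → 2
18:00 start R59 → 3
19:15 end R57 → 2
21:00 end R58 → 1
21:00 end R59 → 0
Peak is 3, at 18:00 (R57, R58, R59).

3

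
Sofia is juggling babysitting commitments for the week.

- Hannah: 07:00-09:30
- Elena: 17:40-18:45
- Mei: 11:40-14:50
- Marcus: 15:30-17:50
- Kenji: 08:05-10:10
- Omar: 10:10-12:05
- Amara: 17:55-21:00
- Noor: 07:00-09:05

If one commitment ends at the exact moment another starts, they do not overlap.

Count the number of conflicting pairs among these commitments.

Check each pair: they overlap iff neither finishes before the other starts.
Sorted by start: Noor, Hannah, Kenji, Omar, Mei, Marcus, Elena, Amara.
Hannah starts before Noor ends → Noor and Hannah overlap.
Kenji starts before Noor ends → Noor and Kenji overlap.
Omar starts after Noor ends; Noor is clear from here.
Kenji starts before Hannah ends → Hannah and Kenji overlap.
Omar starts after Hannah ends; Hannah is clear from here.
Omar starts exactly when Kenji ends (back-to-back, no overlap); Kenji is clear from here.
Mei starts before Omar ends → Omar and Mei overlap.
Marcus starts after Omar ends; Omar is clear from here.
Marcus starts after Mei ends; Mei is clear from here.
Elena starts before Marcus ends → Marcus and Elena overlap.
Amara starts after Marcus ends.
Amara starts before Elena ends → Elena and Amara overlap.
Overlapping pairs: Amara & Elena, Elena & Marcus, Hannah & Kenji, Hannah & Noor, Kenji & Noor, Mei & Omar — 6 in total.

6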